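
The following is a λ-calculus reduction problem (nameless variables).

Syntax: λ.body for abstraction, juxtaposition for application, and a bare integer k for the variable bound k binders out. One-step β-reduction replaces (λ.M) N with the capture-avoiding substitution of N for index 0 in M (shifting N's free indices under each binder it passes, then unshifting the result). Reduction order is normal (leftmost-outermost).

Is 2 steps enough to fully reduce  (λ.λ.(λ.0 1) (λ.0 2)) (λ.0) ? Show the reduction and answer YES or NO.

  start: (λ.λ.(λ.0 1) (λ.0 2)) (λ.0)
  step 1: λ.(λ.0 1) (λ.0 (λ.0))
  step 2: λ.(λ.0 (λ.0)) 0

Answer: NO — after 2 steps the term is λ.(λ.0 (λ.0)) 0, not yet normal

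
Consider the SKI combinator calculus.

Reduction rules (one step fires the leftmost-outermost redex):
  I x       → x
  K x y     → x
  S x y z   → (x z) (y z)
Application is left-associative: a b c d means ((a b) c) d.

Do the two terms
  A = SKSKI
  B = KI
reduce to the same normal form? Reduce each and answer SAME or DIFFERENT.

Term A:
  start: SKSKI
  →1  KK(SK)I
  →2  KI

Term B:
  start: KI

Answer: SAME — A ⇓ KI, B ⇓ KI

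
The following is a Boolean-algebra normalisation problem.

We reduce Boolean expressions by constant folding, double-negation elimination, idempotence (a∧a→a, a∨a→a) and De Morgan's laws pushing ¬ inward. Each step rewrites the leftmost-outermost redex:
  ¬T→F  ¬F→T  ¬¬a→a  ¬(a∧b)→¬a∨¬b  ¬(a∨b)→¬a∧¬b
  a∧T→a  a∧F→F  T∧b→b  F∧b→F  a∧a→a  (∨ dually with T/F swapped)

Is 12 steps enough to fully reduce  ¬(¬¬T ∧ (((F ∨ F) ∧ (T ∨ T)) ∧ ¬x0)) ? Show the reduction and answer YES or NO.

Answer: YES — reaches normal form T in 11 ≤ 12 steps

Derivation:
  start: ¬(¬¬T ∧ (((F ∨ F) ∧ (T ∨ T)) ∧ ¬x0))
  step 1: ¬¬¬T ∨ ¬(((F ∨ F) ∧ (T ∨ T)) ∧ ¬x0)
  step 2: ¬T ∨ ¬(((F ∨ F) ∧ (T ∨ T)) ∧ ¬x0)
  step 3: F ∨ ¬(((F ∨ F) ∧ (T ∨ T)) ∧ ¬x0)
  step 4: ¬(((F ∨ F) ∧ (T ∨ T)) ∧ ¬x0)
  step 5: ¬((F ∨ F) ∧ (T ∨ T)) ∨ ¬¬x0
  step 6: (¬(F ∨ F) ∨ ¬(T ∨ T)) ∨ ¬¬x0
  step 7: ((¬F ∧ ¬F) ∨ ¬(T ∨ T)) ∨ ¬¬x0
  step 8: (¬F ∨ ¬(T ∨ T)) ∨ ¬¬x0
  step 9: (T ∨ ¬(T ∨ T)) ∨ ¬¬x0
  step 10: T ∨ ¬¬x0
  step 11: T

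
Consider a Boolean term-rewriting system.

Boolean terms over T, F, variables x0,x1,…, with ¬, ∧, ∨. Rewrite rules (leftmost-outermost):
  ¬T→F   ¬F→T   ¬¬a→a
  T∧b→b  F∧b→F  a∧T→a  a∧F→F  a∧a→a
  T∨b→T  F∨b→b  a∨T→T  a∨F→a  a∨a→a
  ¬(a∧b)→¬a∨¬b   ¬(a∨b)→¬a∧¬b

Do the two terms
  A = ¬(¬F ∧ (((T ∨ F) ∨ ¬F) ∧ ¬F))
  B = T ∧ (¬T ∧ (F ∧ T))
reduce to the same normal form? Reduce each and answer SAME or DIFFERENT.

Term A:
  start: ¬(¬F ∧ (((T ∨ F) ∨ ¬F) ∧ ¬F))
  step 1: ¬¬F ∨ ¬(((T ∨ F) ∨ ¬F) ∧ ¬F)
  step 2: F ∨ ¬(((T ∨ F) ∨ ¬F) ∧ ¬F)
  step 3: ¬(((T ∨ F) ∨ ¬F) ∧ ¬F)
  step 4: ¬((T ∨ F) ∨ ¬F) ∨ ¬¬F
  step 5: (¬(T ∨ F) ∧ ¬¬F) ∨ ¬¬F
  step 6: ((¬T ∧ ¬F) ∧ ¬¬F) ∨ ¬¬F
  step 7: ((F ∧ ¬F) ∧ ¬¬F) ∨ ¬¬F
  step 8: (F ∧ ¬¬F) ∨ ¬¬F
  step 9: F ∨ ¬¬F
  step 10: ¬¬F
  step 11: F

Term B:
  start: T ∧ (¬T ∧ (F ∧ T))
  step 1: ¬T ∧ (F ∧ T)
  step 2: F ∧ (F ∧ T)
  step 3: F

Answer: SAME — A ⇓ F, B ⇓ F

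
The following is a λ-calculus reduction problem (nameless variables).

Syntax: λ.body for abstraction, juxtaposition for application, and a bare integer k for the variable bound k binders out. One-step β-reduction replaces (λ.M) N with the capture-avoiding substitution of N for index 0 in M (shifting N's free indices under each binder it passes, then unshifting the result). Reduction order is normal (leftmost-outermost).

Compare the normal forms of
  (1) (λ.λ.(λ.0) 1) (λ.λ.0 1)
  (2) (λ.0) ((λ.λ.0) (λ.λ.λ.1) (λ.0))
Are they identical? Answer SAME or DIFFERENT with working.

Term A:
  start: (λ.λ.(λ.0) 1) (λ.λ.0 1)
  [1] λ.(λ.0) (λ.λ.0 1)
  [2] λ.λ.λ.0 1

Term B:
  start: (λ.0) ((λ.λ.0) (λ.λ.λ.1) (λ.0))
  [1] (λ.λ.0) (λ.λ.λ.1) (λ.0)
  [2] (λ.0) (λ.0)
  [3] λ.0

Answer: DIFFERENT — A ⇓ λ.λ.λ.0 1, B ⇓ λ.0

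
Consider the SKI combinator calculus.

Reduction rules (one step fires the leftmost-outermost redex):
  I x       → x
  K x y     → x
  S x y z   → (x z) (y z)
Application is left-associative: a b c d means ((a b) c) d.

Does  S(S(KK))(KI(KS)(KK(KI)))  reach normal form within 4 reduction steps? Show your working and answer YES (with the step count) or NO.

  start: S(S(KK))(KI(KS)(KK(KI)))
  step 1: S(S(KK))(I(KK(KI)))
  step 2: S(S(KK))(KK(KI))
  step 3: S(S(KK))K

Answer: YES — reaches normal form S(S(KK))K in 3 ≤ 4 steps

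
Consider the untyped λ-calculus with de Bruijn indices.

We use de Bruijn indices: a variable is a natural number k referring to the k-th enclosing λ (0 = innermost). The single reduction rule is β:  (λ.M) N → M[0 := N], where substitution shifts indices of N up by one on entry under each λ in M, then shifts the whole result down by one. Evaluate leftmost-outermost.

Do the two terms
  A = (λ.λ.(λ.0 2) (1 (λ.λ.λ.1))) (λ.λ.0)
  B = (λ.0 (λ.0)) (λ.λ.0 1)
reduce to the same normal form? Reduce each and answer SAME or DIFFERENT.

Answer: DIFFERENT — A ⇓ λ.λ.λ.0, B ⇓ λ.0 (λ.0)

Reduction:
Term A:
  start: (λ.λ.(λ.0 2) (1 (λ.λ.λ.1))) (λ.λ.0)
  step 1: λ.(λ.0 (λ.λ.0)) ((λ.λ.0) (λ.λ.λ.1))
  step 2: λ.(λ.λ.0) (λ.λ.λ.1) (λ.λ.0)
  step 3: λ.(λ.0) (λ.λ.0)
  step 4: λ.λ.λ.0

Term B:
  start: (λ.0 (λ.0)) (λ.λ.0 1)
  step 1: (λ.λ.0 1) (λ.0)
  step 2: λ.0 (λ.0)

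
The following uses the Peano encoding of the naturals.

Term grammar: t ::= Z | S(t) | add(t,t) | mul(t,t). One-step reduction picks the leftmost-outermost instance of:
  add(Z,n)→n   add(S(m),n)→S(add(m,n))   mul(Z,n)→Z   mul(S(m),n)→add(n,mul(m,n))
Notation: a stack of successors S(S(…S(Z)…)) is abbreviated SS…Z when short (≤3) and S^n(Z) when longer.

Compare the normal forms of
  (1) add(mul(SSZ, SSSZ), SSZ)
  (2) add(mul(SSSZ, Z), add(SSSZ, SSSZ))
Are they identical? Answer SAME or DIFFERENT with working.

Term A:
  start: add(mul(SSZ, SSSZ), SSZ)
  step 1: add(add(SSSZ, mul(SZ, SSSZ)), SSZ)
  step 2: add(S(add(SSZ, mul(SZ, SSSZ))), SSZ)
  step 3: S(add(add(SSZ, mul(SZ, SSSZ)), SSZ))
  step 4: S(add(S(add(SZ, mul(SZ, SSSZ))), SSZ))
  step 5: S(S(add(add(SZ, mul(SZ, SSSZ)), SSZ)))
  step 6: S(S(add(S(add(Z, mul(SZ, SSSZ))), SSZ)))
  step 7: S(S(S(add(add(Z, mul(SZ, SSSZ)), SSZ))))
  step 8: S(S(S(add(mul(SZ, SSSZ), SSZ))))
  step 9: S(S(S(add(add(SSSZ, mul(Z, SSSZ)), SSZ))))
  step 10: S(S(S(add(S(add(SSZ, mul(Z, SSSZ))), SSZ))))
  step 11: S(S(S(S(add(add(SSZ, mul(Z, SSSZ)), SSZ)))))
  step 12: S(S(S(S(add(S(add(SZ, mul(Z, SSSZ))), SSZ)))))
  step 13: S(S(S(S(S(add(add(SZ, mul(Z, SSSZ)), SSZ))))))
  step 14: S(S(S(S(S(add(S(add(Z, mul(Z, SSSZ))), SSZ))))))
  step 15: S(S(S(S(S(S(add(add(Z, mul(Z, SSSZ)), SSZ)))))))
  step 16: S(S(S(S(S(S(add(mul(Z, SSSZ), SSZ)))))))
  step 17: S(S(S(S(S(S(add(Z, SSZ)))))))
  step 18: S^8(Z)

Term B:
  start: add(mul(SSSZ, Z), add(SSSZ, SSSZ))
  step 1: add(add(Z, mul(SSZ, Z)), add(SSSZ, SSSZ))
  step 2: add(mul(SSZ, Z), add(SSSZ, SSSZ))
  step 3: add(add(Z, mul(SZ, Z)), add(SSSZ, SSSZ))
  step 4: add(mul(SZ, Z), add(SSSZ, SSSZ))
  step 5: add(add(Z, mul(Z, Z)), add(SSSZ, SSSZ))
  step 6: add(mul(Z, Z), add(SSSZ, SSSZ))
  step 7: add(Z, add(SSSZ, SSSZ))
  step 8: add(SSSZ, SSSZ)
  step 9: S(add(SSZ, SSSZ))
  step 10: S(S(add(SZ, SSSZ)))
  step 11: S(S(S(add(Z, SSSZ))))
  step 12: S^6(Z)

Answer: DIFFERENT — A ⇓ S^8(Z), B ⇓ S^6(Z)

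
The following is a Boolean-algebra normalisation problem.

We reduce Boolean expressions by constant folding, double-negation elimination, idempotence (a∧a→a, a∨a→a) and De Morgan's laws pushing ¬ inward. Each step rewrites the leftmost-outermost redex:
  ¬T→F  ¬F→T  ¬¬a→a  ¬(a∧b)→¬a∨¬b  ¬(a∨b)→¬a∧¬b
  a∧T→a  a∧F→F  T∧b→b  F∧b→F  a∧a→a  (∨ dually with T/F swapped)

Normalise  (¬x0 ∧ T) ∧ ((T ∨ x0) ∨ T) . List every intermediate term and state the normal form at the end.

  start: (¬x0 ∧ T) ∧ ((T ∨ x0) ∨ T)
  →1  ¬x0 ∧ ((T ∨ x0) ∨ T)
  →2  ¬x0 ∧ T
  →3  ¬x0

Answer: normal form = ¬x0  (in 3 steps)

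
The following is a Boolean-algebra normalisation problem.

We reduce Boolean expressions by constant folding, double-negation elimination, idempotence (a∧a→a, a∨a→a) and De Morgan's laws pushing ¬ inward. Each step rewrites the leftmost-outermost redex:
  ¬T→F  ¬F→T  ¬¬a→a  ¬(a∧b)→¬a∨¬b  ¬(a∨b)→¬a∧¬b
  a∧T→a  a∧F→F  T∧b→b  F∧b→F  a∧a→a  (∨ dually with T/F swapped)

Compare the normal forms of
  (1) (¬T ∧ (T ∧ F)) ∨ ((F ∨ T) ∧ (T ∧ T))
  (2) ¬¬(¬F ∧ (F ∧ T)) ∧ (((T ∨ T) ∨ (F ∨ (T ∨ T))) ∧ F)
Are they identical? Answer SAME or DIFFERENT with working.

Answer: DIFFERENT — A ⇓ T, B ⇓ F

Working:
Term A:
  start: (¬T ∧ (T ∧ F)) ∨ ((F ∨ T) ∧ (T ∧ T))
  step 1: (F ∧ (T ∧ F)) ∨ ((F ∨ T) ∧ (T ∧ T))
  step 2: F ∨ ((F ∨ T) ∧ (T ∧ T))
  step 3: (F ∨ T) ∧ (T ∧ T)
  step 4: T ∧ (T ∧ T)
  step 5: T ∧ T
  step 6: T

Term B:
  start: ¬¬(¬F ∧ (F ∧ T)) ∧ (((T ∨ T) ∨ (F ∨ (T ∨ T))) ∧ F)
  step 1: (¬F ∧ (F ∧ T)) ∧ (((T ∨ T) ∨ (F ∨ (T ∨ T))) ∧ F)
  step 2: (T ∧ (F ∧ T)) ∧ (((T ∨ T) ∨ (F ∨ (T ∨ T))) ∧ F)
  step 3: (F ∧ T) ∧ (((T ∨ T) ∨ (F ∨ (T ∨ T))) ∧ F)
  step 4: F ∧ (((T ∨ T) ∨ (F ∨ (T ∨ T))) ∧ F)
  step 5: F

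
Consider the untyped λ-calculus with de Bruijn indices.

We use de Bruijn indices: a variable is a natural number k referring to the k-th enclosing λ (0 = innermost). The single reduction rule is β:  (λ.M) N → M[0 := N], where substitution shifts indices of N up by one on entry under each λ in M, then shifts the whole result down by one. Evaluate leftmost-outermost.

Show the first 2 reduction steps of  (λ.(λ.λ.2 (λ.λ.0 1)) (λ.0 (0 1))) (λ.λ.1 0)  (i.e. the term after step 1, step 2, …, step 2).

Answer: after 2 steps: λ.(λ.λ.1 0) (λ.λ.0 1)

Reduction:
  start: (λ.(λ.λ.2 (λ.λ.0 1)) (λ.0 (0 1))) (λ.λ.1 0)
  →1  (λ.λ.(λ.λ.1 0) (λ.λ.0 1)) (λ.0 (0 (λ.λ.1 0)))
  →2  λ.(λ.λ.1 0) (λ.λ.0 1)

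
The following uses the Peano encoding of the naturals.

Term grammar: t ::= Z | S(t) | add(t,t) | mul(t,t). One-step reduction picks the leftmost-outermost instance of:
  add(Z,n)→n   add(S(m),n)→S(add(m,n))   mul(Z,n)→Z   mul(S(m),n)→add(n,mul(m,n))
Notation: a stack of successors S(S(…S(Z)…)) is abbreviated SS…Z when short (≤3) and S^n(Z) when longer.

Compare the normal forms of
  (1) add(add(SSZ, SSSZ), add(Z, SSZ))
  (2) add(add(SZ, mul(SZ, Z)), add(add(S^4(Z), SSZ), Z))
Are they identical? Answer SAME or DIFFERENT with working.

Term A:
  start: add(add(SSZ, SSSZ), add(Z, SSZ))
  →1  add(S(add(SZ, SSSZ)), add(Z, SSZ))
  →2  S(add(add(SZ, SSSZ), add(Z, SSZ)))
  →3  S(add(S(add(Z, SSSZ)), add(Z, SSZ)))
  →4  S(S(add(add(Z, SSSZ), add(Z, SSZ))))
  →5  S(S(add(SSSZ, add(Z, SSZ))))
  →6  S(S(S(add(SSZ, add(Z, SSZ)))))
  →7  S(S(S(S(add(SZ, add(Z, SSZ))))))
  →8  S(S(S(S(S(add(Z, add(Z, SSZ)))))))
  →9  S(S(S(S(S(add(Z, SSZ))))))
  →10  S^7(Z)

Term B:
  start: add(add(SZ, mul(SZ, Z)), add(add(S^4(Z), SSZ), Z))
  →1  add(S(add(Z, mul(SZ, Z))), add(add(S^4(Z), SSZ), Z))
  →2  S(add(add(Z, mul(SZ, Z)), add(add(S^4(Z), SSZ), Z)))
  →3  S(add(mul(SZ, Z), add(add(S^4(Z), SSZ), Z)))
  →4  S(add(add(Z, mul(Z, Z)), add(add(S^4(Z), SSZ), Z)))
  →5  S(add(mul(Z, Z), add(add(S^4(Z), SSZ), Z)))
  →6  S(add(Z, add(add(S^4(Z), SSZ), Z)))
  →7  S(add(add(S^4(Z), SSZ), Z))
  →8  S(add(S(add(SSSZ, SSZ)), Z))
  →9  S(S(add(add(SSSZ, SSZ), Z)))
  →10  S(S(add(S(add(SSZ, SSZ)), Z)))
  →11  S(S(S(add(add(SSZ, SSZ), Z))))
  →12  S(S(S(add(S(add(SZ, SSZ)), Z))))
  →13  S(S(S(S(add(add(SZ, SSZ), Z)))))
  →14  S(S(S(S(add(S(add(Z, SSZ)), Z)))))
  →15  S(S(S(S(S(add(add(Z, SSZ), Z))))))
  →16  S(S(S(S(S(add(SSZ, Z))))))
  →17  S(S(S(S(S(S(add(SZ, Z)))))))
  →18  S(S(S(S(S(S(S(add(Z, Z))))))))
  →19  S^7(Z)

Answer: SAME — A ⇓ S^7(Z), B ⇓ S^7(Z)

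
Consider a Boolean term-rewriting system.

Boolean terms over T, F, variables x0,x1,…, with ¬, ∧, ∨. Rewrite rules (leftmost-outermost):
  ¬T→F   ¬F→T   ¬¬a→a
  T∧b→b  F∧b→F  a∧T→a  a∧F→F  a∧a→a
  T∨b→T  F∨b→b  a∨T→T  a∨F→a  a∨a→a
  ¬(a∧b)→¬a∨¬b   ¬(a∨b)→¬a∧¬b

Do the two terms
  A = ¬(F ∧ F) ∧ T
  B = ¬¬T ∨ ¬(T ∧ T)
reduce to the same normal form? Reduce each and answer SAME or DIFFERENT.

Term A:
  start: ¬(F ∧ F) ∧ T
  →1  ¬(F ∧ F)
  →2  ¬F ∨ ¬F
  →3  ¬F
  →4  T

Term B:
  start: ¬¬T ∨ ¬(T ∧ T)
  →1  T ∨ ¬(T ∧ T)
  →2  T

Answer: SAME — A ⇓ T, B ⇓ T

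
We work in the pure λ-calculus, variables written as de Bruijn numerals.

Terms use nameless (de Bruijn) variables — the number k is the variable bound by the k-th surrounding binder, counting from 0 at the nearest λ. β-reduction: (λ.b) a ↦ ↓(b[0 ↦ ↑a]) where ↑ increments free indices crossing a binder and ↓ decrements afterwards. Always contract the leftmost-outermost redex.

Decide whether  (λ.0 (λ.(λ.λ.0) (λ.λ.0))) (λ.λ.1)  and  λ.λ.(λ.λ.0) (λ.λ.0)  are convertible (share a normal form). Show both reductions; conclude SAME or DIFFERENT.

Term A:
  start: (λ.0 (λ.(λ.λ.0) (λ.λ.0))) (λ.λ.1)
  →1  (λ.λ.1) (λ.(λ.λ.0) (λ.λ.0))
  →2  λ.λ.(λ.λ.0) (λ.λ.0)
  →3  λ.λ.λ.0

Term B:
  start: λ.λ.(λ.λ.0) (λ.λ.0)
  →1  λ.λ.λ.0

Answer: SAME — A ⇓ λ.λ.λ.0, B ⇓ λ.λ.λ.0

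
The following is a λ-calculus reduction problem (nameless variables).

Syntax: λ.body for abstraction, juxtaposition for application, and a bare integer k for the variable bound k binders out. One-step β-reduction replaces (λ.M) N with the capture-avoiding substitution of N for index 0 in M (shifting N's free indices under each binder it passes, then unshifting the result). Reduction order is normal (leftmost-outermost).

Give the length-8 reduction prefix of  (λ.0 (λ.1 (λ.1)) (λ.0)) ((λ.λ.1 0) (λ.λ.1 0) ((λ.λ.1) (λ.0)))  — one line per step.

  start: (λ.0 (λ.1 (λ.1)) (λ.0)) ((λ.λ.1 0) (λ.λ.1 0) ((λ.λ.1) (λ.0)))
  step 1: (λ.λ.1 0) (λ.λ.1 0) ((λ.λ.1) (λ.0)) (λ.(λ.λ.1 0) (λ.λ.1 0) ((λ.λ.1) (λ.0)) (λ.1)) (λ.0)
  step 2: (λ.(λ.λ.1 0) 0) ((λ.λ.1) (λ.0)) (λ.(λ.λ.1 0) (λ.λ.1 0) ((λ.λ.1) (λ.0)) (λ.1)) (λ.0)
  step 3: (λ.λ.1 0) ((λ.λ.1) (λ.0)) (λ.(λ.λ.1 0) (λ.λ.1 0) ((λ.λ.1) (λ.0)) (λ.1)) (λ.0)
  step 4: (λ.(λ.λ.1) (λ.0) 0) (λ.(λ.λ.1 0) (λ.λ.1 0) ((λ.λ.1) (λ.0)) (λ.1)) (λ.0)
  step 5: (λ.λ.1) (λ.0) (λ.(λ.λ.1 0) (λ.λ.1 0) ((λ.λ.1) (λ.0)) (λ.1)) (λ.0)
  step 6: (λ.λ.0) (λ.(λ.λ.1 0) (λ.λ.1 0) ((λ.λ.1) (λ.0)) (λ.1)) (λ.0)
  step 7: (λ.0) (λ.0)
  step 8: λ.0

Answer: after 8 steps: λ.0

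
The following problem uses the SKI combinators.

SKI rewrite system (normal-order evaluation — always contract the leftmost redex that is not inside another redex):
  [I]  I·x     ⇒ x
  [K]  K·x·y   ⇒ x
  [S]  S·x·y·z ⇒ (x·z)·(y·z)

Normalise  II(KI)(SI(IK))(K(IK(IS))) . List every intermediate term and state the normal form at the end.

  start: II(KI)(SI(IK))(K(IK(IS)))
  [1] I(KI)(SI(IK))(K(IK(IS)))
  [2] KI(SI(IK))(K(IK(IS)))
  [3] I(K(IK(IS)))
  [4] K(IK(IS))
  [5] K(K(IS))
  [6] K(KS)

Answer: normal form = K(KS)  (in 6 steps)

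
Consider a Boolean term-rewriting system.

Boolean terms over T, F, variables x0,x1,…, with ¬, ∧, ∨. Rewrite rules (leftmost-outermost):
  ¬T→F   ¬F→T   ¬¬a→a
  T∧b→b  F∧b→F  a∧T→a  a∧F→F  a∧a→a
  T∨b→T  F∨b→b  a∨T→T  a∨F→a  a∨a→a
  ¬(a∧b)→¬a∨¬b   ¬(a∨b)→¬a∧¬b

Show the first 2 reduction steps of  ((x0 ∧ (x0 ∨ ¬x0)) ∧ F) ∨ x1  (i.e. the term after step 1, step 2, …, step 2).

  start: ((x0 ∧ (x0 ∨ ¬x0)) ∧ F) ∨ x1
  →1  F ∨ x1
  →2  x1

Answer: after 2 steps: x1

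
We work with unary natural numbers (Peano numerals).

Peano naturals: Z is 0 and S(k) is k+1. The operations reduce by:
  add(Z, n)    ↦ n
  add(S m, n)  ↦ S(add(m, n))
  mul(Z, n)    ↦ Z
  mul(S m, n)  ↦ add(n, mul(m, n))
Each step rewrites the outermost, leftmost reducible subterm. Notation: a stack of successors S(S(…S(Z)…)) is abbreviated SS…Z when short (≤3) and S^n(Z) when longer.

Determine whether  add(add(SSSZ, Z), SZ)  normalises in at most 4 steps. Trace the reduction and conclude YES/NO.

  start: add(add(SSSZ, Z), SZ)
  →1  add(S(add(SSZ, Z)), SZ)
  →2  S(add(add(SSZ, Z), SZ))
  →3  S(add(S(add(SZ, Z)), SZ))
  →4  S(S(add(add(SZ, Z), SZ)))

Answer: NO — after 4 steps the term is S(S(add(add(SZ, Z), SZ))), not yet normal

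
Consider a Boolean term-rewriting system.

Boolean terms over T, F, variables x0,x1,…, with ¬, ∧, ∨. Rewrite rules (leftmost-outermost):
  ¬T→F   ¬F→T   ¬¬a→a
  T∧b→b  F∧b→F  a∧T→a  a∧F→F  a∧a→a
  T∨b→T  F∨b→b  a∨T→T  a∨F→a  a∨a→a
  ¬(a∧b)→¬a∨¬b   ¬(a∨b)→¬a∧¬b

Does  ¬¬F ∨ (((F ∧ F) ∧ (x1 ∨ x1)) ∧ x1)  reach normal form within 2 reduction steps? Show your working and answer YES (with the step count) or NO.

Answer: NO — after 2 steps the term is ((F ∧ F) ∧ (x1 ∨ x1)) ∧ x1, not yet normal

Working:
  start: ¬¬F ∨ (((F ∧ F) ∧ (x1 ∨ x1)) ∧ x1)
  step 1: F ∨ (((F ∧ F) ∧ (x1 ∨ x1)) ∧ x1)
  step 2: ((F ∧ F) ∧ (x1 ∨ x1)) ∧ x1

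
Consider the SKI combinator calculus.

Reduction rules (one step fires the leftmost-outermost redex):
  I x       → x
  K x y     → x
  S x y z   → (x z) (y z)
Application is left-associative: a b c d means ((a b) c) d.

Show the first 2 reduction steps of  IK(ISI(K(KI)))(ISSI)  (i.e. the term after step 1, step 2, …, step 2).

  start: IK(ISI(K(KI)))(ISSI)
  step 1: K(ISI(K(KI)))(ISSI)
  step 2: ISI(K(KI))

Answer: after 2 steps: ISI(K(KI))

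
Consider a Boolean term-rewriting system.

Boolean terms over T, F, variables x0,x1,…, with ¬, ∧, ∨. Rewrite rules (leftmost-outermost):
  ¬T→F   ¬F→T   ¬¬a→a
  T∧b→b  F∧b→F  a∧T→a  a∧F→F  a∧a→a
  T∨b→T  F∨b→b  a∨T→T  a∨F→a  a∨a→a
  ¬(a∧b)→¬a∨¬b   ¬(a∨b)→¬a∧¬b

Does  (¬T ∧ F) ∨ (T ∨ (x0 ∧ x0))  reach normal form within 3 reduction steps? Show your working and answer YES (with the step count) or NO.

  start: (¬T ∧ F) ∨ (T ∨ (x0 ∧ x0))
  →1  F ∨ (T ∨ (x0 ∧ x0))
  →2  T ∨ (x0 ∧ x0)
  →3  T

Answer: YES — reaches normal form T in 3 ≤ 3 steps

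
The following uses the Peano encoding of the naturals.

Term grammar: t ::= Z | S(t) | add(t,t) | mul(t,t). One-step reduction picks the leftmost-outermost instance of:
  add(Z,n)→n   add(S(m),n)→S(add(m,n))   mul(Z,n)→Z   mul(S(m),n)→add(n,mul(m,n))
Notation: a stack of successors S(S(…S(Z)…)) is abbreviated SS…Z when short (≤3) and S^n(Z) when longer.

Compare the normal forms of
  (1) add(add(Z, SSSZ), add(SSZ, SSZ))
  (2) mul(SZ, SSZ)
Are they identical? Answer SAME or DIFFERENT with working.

Term A:
  start: add(add(Z, SSSZ), add(SSZ, SSZ))
  step 1: add(SSSZ, add(SSZ, SSZ))
  step 2: S(add(SSZ, add(SSZ, SSZ)))
  step 3: S(S(add(SZ, add(SSZ, SSZ))))
  step 4: S(S(S(add(Z, add(SSZ, SSZ)))))
  step 5: S(S(S(add(SSZ, SSZ))))
  step 6: S(S(S(S(add(SZ, SSZ)))))
  step 7: S(S(S(S(S(add(Z, SSZ))))))
  step 8: S^7(Z)

Term B:
  start: mul(SZ, SSZ)
  step 1: add(SSZ, mul(Z, SSZ))
  step 2: S(add(SZ, mul(Z, SSZ)))
  step 3: S(S(add(Z, mul(Z, SSZ))))
  step 4: S(S(mul(Z, SSZ)))
  step 5: SSZ

Answer: DIFFERENT — A ⇓ S^7(Z), B ⇓ SSZ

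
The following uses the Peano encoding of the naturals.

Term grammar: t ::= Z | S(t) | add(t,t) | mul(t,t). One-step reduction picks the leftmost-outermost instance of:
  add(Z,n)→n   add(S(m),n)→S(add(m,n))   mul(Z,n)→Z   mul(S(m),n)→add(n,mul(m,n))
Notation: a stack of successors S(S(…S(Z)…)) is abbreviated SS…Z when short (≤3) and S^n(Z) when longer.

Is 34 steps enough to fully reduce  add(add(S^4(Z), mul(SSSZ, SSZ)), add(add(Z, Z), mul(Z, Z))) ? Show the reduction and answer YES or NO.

Answer: YES — reaches normal form S^10(Z) in 32 ≤ 34 steps

Derivation:
  start: add(add(S^4(Z), mul(SSSZ, SSZ)), add(add(Z, Z), mul(Z, Z)))
  →1  add(S(add(SSSZ, mul(SSSZ, SSZ))), add(add(Z, Z), mul(Z, Z)))
  →2  S(add(add(SSSZ, mul(SSSZ, SSZ)), add(add(Z, Z), mul(Z, Z))))
  →3  S(add(S(add(SSZ, mul(SSSZ, SSZ))), add(add(Z, Z), mul(Z, Z))))
  →4  S(S(add(add(SSZ, mul(SSSZ, SSZ)), add(add(Z, Z), mul(Z, Z)))))
  →5  S(S(add(S(add(SZ, mul(SSSZ, SSZ))), add(add(Z, Z), mul(Z, Z)))))
  →6  S(S(S(add(add(SZ, mul(SSSZ, SSZ)), add(add(Z, Z), mul(Z, Z))))))
  →7  S(S(S(add(S(add(Z, mul(SSSZ, SSZ))), add(add(Z, Z), mul(Z, Z))))))
  →8  S(S(S(S(add(add(Z, mul(SSSZ, SSZ)), add(add(Z, Z), mul(Z, Z)))))))
  →9  S(S(S(S(add(mul(SSSZ, SSZ), add(add(Z, Z), mul(Z, Z)))))))
  →10  S(S(S(S(add(add(SSZ, mul(SSZ, SSZ)), add(add(Z, Z), mul(Z, Z)))))))
  →11  S(S(S(S(add(S(add(SZ, mul(SSZ, SSZ))), add(add(Z, Z), mul(Z, Z)))))))
  →12  S(S(S(S(S(add(add(SZ, mul(SSZ, SSZ)), add(add(Z, Z), mul(Z, Z))))))))
  →13  S(S(S(S(S(add(S(add(Z, mul(SSZ, SSZ))), add(add(Z, Z), mul(Z, Z))))))))
  →14  S(S(S(S(S(S(add(add(Z, mul(SSZ, SSZ)), add(add(Z, Z), mul(Z, Z)))))))))
  →15  S(S(S(S(S(S(add(mul(SSZ, SSZ), add(add(Z, Z), mul(Z, Z)))))))))
  →16  S(S(S(S(S(S(add(add(SSZ, mul(SZ, SSZ)), add(add(Z, Z), mul(Z, Z)))))))))
  →17  S(S(S(S(S(S(add(S(add(SZ, mul(SZ, SSZ))), add(add(Z, Z), mul(Z, Z)))))))))
  →18  S(S(S(S(S(S(S(add(add(SZ, mul(SZ, SSZ)), add(add(Z, Z), mul(Z, Z))))))))))
  →19  S(S(S(S(S(S(S(add(S(add(Z, mul(SZ, SSZ))), add(add(Z, Z), mul(Z, Z))))))))))
  →20  S(S(S(S(S(S(S(S(add(add(Z, mul(SZ, SSZ)), add(add(Z, Z), mul(Z, Z)))))))))))
  →21  S(S(S(S(S(S(S(S(add(mul(SZ, SSZ), add(add(Z, Z), mul(Z, Z)))))))))))
  →22  S(S(S(S(S(S(S(S(add(add(SSZ, mul(Z, SSZ)), add(add(Z, Z), mul(Z, Z)))))))))))
  →23  S(S(S(S(S(S(S(S(add(S(add(SZ, mul(Z, SSZ))), add(add(Z, Z), mul(Z, Z)))))))))))
  →24  S(S(S(S(S(S(S(S(S(add(add(SZ, mul(Z, SSZ)), add(add(Z, Z), mul(Z, Z))))))))))))
  →25  S(S(S(S(S(S(S(S(S(add(S(add(Z, mul(Z, SSZ))), add(add(Z, Z), mul(Z, Z))))))))))))
  →26  S(S(S(S(S(S(S(S(S(S(add(add(Z, mul(Z, SSZ)), add(add(Z, Z), mul(Z, Z)))))))))))))
  →27  S(S(S(S(S(S(S(S(S(S(add(mul(Z, SSZ), add(add(Z, Z), mul(Z, Z)))))))))))))
  →28  S(S(S(S(S(S(S(S(S(S(add(Z, add(add(Z, Z), mul(Z, Z)))))))))))))
  →29  S(S(S(S(S(S(S(S(S(S(add(add(Z, Z), mul(Z, Z))))))))))))
  →30  S(S(S(S(S(S(S(S(S(S(add(Z, mul(Z, Z))))))))))))
  →31  S(S(S(S(S(S(S(S(S(S(mul(Z, Z)))))))))))
  →32  S^10(Z)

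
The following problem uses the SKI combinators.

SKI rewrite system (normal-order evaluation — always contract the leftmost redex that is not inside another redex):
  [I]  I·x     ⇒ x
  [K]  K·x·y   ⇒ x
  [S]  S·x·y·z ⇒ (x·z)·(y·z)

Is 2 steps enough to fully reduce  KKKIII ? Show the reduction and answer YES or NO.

  start: KKKIII
  →1  KIII
  →2  II

Answer: NO — after 2 steps the term is II, not yet normal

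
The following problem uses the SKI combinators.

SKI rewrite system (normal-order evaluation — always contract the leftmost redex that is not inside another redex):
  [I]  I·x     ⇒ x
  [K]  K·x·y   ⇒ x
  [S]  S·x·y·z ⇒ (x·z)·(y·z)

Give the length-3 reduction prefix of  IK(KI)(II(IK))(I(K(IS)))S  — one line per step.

  start: IK(KI)(II(IK))(I(K(IS)))S
  [1] K(KI)(II(IK))(I(K(IS)))S
  [2] KI(I(K(IS)))S
  [3] IS

Answer: after 3 steps: IS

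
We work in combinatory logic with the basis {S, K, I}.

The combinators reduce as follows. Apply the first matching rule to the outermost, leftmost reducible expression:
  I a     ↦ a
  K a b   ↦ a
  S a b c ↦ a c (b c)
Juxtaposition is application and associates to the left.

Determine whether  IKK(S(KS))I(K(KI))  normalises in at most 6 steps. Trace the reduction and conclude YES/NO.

  start: IKK(S(KS))I(K(KI))
  step 1: KK(S(KS))I(K(KI))
  step 2: KI(K(KI))
  step 3: I

Answer: YES — reaches normal form I in 3 ≤ 6 steps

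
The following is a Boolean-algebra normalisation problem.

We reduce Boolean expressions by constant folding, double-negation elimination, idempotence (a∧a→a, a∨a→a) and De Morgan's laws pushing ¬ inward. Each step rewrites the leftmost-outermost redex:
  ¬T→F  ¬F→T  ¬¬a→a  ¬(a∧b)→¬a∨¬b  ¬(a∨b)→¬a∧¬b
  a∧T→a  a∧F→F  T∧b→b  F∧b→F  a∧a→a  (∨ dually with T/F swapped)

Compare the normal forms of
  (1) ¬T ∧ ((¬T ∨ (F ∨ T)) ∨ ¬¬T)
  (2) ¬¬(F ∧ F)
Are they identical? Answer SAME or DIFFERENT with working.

Answer: SAME — A ⇓ F, B ⇓ F

Derivation:
Term A:
  start: ¬T ∧ ((¬T ∨ (F ∨ T)) ∨ ¬¬T)
  [1] F ∧ ((¬T ∨ (F ∨ T)) ∨ ¬¬T)
  [2] F

Term B:
  start: ¬¬(F ∧ F)
  [1] F ∧ F
  [2] F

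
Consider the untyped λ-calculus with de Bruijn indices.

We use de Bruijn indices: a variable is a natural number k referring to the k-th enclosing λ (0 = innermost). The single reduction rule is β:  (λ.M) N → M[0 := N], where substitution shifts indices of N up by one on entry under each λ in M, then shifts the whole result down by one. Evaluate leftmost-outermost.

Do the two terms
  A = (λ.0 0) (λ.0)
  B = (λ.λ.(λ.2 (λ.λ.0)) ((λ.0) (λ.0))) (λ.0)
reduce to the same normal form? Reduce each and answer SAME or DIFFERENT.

Term A:
  start: (λ.0 0) (λ.0)
  →1  (λ.0) (λ.0)
  →2  λ.0

Term B:
  start: (λ.λ.(λ.2 (λ.λ.0)) ((λ.0) (λ.0))) (λ.0)
  →1  λ.(λ.(λ.0) (λ.λ.0)) ((λ.0) (λ.0))
  →2  λ.(λ.0) (λ.λ.0)
  →3  λ.λ.λ.0

Answer: DIFFERENT — A ⇓ λ.0, B ⇓ λ.λ.λ.0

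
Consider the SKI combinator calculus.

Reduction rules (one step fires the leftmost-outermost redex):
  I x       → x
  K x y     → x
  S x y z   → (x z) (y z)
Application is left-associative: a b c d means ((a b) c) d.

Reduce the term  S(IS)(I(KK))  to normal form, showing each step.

Answer: normal form = SS(KK)  (in 2 steps)

Derivation:
  start: S(IS)(I(KK))
  step 1: SS(I(KK))
  step 2: SS(KK)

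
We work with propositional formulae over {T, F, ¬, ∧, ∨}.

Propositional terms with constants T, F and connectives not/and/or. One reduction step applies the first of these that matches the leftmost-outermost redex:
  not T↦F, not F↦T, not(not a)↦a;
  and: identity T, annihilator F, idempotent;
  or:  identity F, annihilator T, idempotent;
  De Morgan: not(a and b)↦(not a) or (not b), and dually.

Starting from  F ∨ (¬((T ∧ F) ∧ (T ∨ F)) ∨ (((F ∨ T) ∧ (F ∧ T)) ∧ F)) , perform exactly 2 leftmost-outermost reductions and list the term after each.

Answer: after 2 steps: (¬(T ∧ F) ∨ ¬(T ∨ F)) ∨ (((F ∨ T) ∧ (F ∧ T)) ∧ F)

Working:
  start: F ∨ (¬((T ∧ F) ∧ (T ∨ F)) ∨ (((F ∨ T) ∧ (F ∧ T)) ∧ F))
  step 1: ¬((T ∧ F) ∧ (T ∨ F)) ∨ (((F ∨ T) ∧ (F ∧ T)) ∧ F)
  step 2: (¬(T ∧ F) ∨ ¬(T ∨ F)) ∨ (((F ∨ T) ∧ (F ∧ T)) ∧ F)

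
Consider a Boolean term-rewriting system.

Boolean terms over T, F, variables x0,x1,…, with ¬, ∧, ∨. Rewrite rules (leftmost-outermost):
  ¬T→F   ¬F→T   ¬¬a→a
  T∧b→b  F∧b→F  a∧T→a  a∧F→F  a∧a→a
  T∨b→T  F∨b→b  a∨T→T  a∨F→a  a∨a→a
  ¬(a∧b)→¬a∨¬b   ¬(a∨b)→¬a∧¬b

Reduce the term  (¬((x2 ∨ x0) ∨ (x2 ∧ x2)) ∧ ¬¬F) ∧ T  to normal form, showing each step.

  start: (¬((x2 ∨ x0) ∨ (x2 ∧ x2)) ∧ ¬¬F) ∧ T
  step 1: ¬((x2 ∨ x0) ∨ (x2 ∧ x2)) ∧ ¬¬F
  step 2: (¬(x2 ∨ x0) ∧ ¬(x2 ∧ x2)) ∧ ¬¬F
  step 3: ((¬x2 ∧ ¬x0) ∧ ¬(x2 ∧ x2)) ∧ ¬¬F
  step 4: ((¬x2 ∧ ¬x0) ∧ (¬x2 ∨ ¬x2)) ∧ ¬¬F
  step 5: ((¬x2 ∧ ¬x0) ∧ ¬x2) ∧ ¬¬F
  step 6: ((¬x2 ∧ ¬x0) ∧ ¬x2) ∧ F
  step 7: F

Answer: normal form = F  (in 7 steps)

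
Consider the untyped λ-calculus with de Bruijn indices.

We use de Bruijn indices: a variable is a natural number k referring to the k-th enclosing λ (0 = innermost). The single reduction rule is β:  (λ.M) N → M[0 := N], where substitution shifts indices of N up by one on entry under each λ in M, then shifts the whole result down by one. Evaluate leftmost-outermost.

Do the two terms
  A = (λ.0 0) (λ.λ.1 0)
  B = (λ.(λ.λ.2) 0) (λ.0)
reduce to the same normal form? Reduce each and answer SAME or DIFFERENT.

Answer: DIFFERENT — A ⇓ λ.λ.1 0, B ⇓ λ.λ.0

Working:
Term A:
  start: (λ.0 0) (λ.λ.1 0)
  →1  (λ.λ.1 0) (λ.λ.1 0)
  →2  λ.(λ.λ.1 0) 0
  →3  λ.λ.1 0

Term B:
  start: (λ.(λ.λ.2) 0) (λ.0)
  →1  (λ.λ.λ.0) (λ.0)
  →2  λ.λ.0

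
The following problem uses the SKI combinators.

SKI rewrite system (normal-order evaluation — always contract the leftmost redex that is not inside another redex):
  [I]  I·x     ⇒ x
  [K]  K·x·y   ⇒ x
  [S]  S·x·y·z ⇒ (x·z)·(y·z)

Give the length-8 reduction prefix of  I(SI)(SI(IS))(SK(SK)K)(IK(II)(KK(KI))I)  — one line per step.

Answer: after 8 steps: SK(SK)K(IS(SK(SK)K))

Working:
  start: I(SI)(SI(IS))(SK(SK)K)(IK(II)(KK(KI))I)
  →1  SI(SI(IS))(SK(SK)K)(IK(II)(KK(KI))I)
  →2  I(SK(SK)K)(SI(IS)(SK(SK)K))(IK(II)(KK(KI))I)
  →3  SK(SK)K(SI(IS)(SK(SK)K))(IK(II)(KK(KI))I)
  →4  KK(SKK)(SI(IS)(SK(SK)K))(IK(II)(KK(KI))I)
  →5  K(SI(IS)(SK(SK)K))(IK(II)(KK(KI))I)
  →6  SI(IS)(SK(SK)K)
  →7  I(SK(SK)K)(IS(SK(SK)K))
  →8  SK(SK)K(IS(SK(SK)K))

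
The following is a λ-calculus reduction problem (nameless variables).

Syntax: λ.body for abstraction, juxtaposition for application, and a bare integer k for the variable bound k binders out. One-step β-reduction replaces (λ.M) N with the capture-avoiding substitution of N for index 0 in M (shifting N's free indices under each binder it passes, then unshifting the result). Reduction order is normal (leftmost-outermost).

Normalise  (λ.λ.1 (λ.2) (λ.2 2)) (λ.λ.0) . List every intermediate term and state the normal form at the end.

  start: (λ.λ.1 (λ.2) (λ.2 2)) (λ.λ.0)
  step 1: λ.(λ.λ.0) (λ.λ.λ.0) (λ.(λ.λ.0) (λ.λ.0))
  step 2: λ.(λ.0) (λ.(λ.λ.0) (λ.λ.0))
  step 3: λ.λ.(λ.λ.0) (λ.λ.0)
  step 4: λ.λ.λ.0

Answer: normal form = λ.λ.λ.0  (in 4 steps)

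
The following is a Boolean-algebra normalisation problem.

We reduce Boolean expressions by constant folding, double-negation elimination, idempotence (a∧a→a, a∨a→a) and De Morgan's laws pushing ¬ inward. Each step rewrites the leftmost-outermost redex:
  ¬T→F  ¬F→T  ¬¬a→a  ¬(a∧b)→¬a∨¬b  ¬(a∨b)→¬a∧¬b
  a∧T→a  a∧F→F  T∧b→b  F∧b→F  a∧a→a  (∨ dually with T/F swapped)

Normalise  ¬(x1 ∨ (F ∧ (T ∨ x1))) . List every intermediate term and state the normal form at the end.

Answer: normal form = ¬x1  (in 5 steps)

Reduction:
  start: ¬(x1 ∨ (F ∧ (T ∨ x1)))
  step 1: ¬x1 ∧ ¬(F ∧ (T ∨ x1))
  step 2: ¬x1 ∧ (¬F ∨ ¬(T ∨ x1))
  step 3: ¬x1 ∧ (T ∨ ¬(T ∨ x1))
  step 4: ¬x1 ∧ T
  step 5: ¬x1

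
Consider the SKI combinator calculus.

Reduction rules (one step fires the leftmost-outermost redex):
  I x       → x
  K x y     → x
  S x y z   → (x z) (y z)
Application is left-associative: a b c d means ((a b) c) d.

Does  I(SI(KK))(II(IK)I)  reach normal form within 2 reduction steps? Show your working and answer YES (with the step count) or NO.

  start: I(SI(KK))(II(IK)I)
  step 1: SI(KK)(II(IK)I)
  step 2: I(II(IK)I)(KK(II(IK)I))

Answer: NO — after 2 steps the term is I(II(IK)I)(KK(II(IK)I)), not yet normal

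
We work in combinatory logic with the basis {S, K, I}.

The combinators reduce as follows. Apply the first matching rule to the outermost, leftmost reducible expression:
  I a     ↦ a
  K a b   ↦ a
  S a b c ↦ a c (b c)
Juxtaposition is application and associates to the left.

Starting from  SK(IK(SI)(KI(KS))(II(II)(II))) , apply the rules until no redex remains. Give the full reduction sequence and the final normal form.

Answer: normal form = SK(SII)  (in 7 steps)

Derivation:
  start: SK(IK(SI)(KI(KS))(II(II)(II)))
  →1  SK(K(SI)(KI(KS))(II(II)(II)))
  →2  SK(SI(II(II)(II)))
  →3  SK(SI(I(II)(II)))
  →4  SK(SI(II(II)))
  →5  SK(SI(I(II)))
  →6  SK(SI(II))
  →7  SK(SII)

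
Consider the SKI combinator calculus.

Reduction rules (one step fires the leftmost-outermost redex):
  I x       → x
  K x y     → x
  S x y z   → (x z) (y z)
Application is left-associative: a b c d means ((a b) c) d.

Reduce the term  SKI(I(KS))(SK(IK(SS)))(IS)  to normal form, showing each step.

Answer: normal form = SS  (in 5 steps)

Working:
  start: SKI(I(KS))(SK(IK(SS)))(IS)
  [1] K(I(KS))(I(I(KS)))(SK(IK(SS)))(IS)
  [2] I(KS)(SK(IK(SS)))(IS)
  [3] KS(SK(IK(SS)))(IS)
  [4] S(IS)
  [5] SS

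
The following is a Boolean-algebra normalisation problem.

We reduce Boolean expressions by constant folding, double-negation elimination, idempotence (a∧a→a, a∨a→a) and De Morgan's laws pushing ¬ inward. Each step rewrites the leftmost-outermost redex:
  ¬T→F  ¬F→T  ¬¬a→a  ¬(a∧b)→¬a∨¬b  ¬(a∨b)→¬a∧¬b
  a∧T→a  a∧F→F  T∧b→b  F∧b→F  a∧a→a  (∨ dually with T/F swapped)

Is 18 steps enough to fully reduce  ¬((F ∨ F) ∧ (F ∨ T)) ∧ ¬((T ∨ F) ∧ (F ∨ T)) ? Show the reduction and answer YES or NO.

  start: ¬((F ∨ F) ∧ (F ∨ T)) ∧ ¬((T ∨ F) ∧ (F ∨ T))
  [1] (¬(F ∨ F) ∨ ¬(F ∨ T)) ∧ ¬((T ∨ F) ∧ (F ∨ T))
  [2] ((¬F ∧ ¬F) ∨ ¬(F ∨ T)) ∧ ¬((T ∨ F) ∧ (F ∨ T))
  [3] (¬F ∨ ¬(F ∨ T)) ∧ ¬((T ∨ F) ∧ (F ∨ T))
  [4] (T ∨ ¬(F ∨ T)) ∧ ¬((T ∨ F) ∧ (F ∨ T))
  [5] T ∧ ¬((T ∨ F) ∧ (F ∨ T))
  [6] ¬((T ∨ F) ∧ (F ∨ T))
  [7] ¬(T ∨ F) ∨ ¬(F ∨ T)
  [8] (¬T ∧ ¬F) ∨ ¬(F ∨ T)
  [9] (F ∧ ¬F) ∨ ¬(F ∨ T)
  [10] F ∨ ¬(F ∨ T)
  [11] ¬(F ∨ T)
  [12] ¬F ∧ ¬T
  [13] T ∧ ¬T
  [14] ¬T
  [15] F

Answer: YES — reaches normal form F in 15 ≤ 18 steps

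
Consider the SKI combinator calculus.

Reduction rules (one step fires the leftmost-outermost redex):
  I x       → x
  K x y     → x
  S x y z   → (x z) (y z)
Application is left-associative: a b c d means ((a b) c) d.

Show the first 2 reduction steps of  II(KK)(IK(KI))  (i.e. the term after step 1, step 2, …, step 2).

Answer: after 2 steps: KK(IK(KI))

Reduction:
  start: II(KK)(IK(KI))
  [1] I(KK)(IK(KI))
  [2] KK(IK(KI))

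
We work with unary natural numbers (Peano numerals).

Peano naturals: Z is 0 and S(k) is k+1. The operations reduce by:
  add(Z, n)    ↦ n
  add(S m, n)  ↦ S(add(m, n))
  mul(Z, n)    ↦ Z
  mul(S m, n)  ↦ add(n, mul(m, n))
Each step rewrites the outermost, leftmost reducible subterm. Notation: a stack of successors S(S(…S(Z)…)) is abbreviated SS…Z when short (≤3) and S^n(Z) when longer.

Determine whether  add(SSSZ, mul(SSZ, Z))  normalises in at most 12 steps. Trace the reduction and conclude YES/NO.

  start: add(SSSZ, mul(SSZ, Z))
  →1  S(add(SSZ, mul(SSZ, Z)))
  →2  S(S(add(SZ, mul(SSZ, Z))))
  →3  S(S(S(add(Z, mul(SSZ, Z)))))
  →4  S(S(S(mul(SSZ, Z))))
  →5  S(S(S(add(Z, mul(SZ, Z)))))
  →6  S(S(S(mul(SZ, Z))))
  →7  S(S(S(add(Z, mul(Z, Z)))))
  →8  S(S(S(mul(Z, Z))))
  →9  SSSZ

Answer: YES — reaches normal form SSSZ in 9 ≤ 12 steps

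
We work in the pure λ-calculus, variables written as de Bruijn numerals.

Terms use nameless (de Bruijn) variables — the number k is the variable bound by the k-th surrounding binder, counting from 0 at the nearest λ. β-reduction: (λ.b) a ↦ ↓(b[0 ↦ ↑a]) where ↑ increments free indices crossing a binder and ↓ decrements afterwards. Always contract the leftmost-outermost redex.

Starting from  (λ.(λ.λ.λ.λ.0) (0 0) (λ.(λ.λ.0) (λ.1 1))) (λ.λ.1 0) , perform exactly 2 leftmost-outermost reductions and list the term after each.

  start: (λ.(λ.λ.λ.λ.0) (0 0) (λ.(λ.λ.0) (λ.1 1))) (λ.λ.1 0)
  step 1: (λ.λ.λ.λ.0) ((λ.λ.1 0) (λ.λ.1 0)) (λ.(λ.λ.0) (λ.1 1))
  step 2: (λ.λ.λ.0) (λ.(λ.λ.0) (λ.1 1))

Answer: after 2 steps: (λ.λ.λ.0) (λ.(λ.λ.0) (λ.1 1))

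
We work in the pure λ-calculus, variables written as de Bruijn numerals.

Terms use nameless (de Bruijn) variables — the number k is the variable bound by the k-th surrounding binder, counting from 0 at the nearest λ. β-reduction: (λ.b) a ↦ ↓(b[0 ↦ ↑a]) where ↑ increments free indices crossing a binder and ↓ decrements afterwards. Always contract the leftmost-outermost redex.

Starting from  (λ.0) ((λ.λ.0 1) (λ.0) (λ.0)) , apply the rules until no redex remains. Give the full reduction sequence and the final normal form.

  start: (λ.0) ((λ.λ.0 1) (λ.0) (λ.0))
  →1  (λ.λ.0 1) (λ.0) (λ.0)
  →2  (λ.0 (λ.0)) (λ.0)
  →3  (λ.0) (λ.0)
  →4  λ.0

Answer: normal form = λ.0  (in 4 steps)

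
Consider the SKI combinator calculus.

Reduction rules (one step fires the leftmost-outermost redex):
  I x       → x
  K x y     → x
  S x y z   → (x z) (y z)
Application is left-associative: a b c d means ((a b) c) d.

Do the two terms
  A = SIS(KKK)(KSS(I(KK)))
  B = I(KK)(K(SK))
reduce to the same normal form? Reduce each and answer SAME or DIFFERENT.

Answer: DIFFERENT — A ⇓ SK, B ⇓ K

Derivation:
Term A:
  start: SIS(KKK)(KSS(I(KK)))
  →1  I(KKK)(S(KKK))(KSS(I(KK)))
  →2  KKK(S(KKK))(KSS(I(KK)))
  →3  K(S(KKK))(KSS(I(KK)))
  →4  S(KKK)
  →5  SK

Term B:
  start: I(KK)(K(SK))
  →1  KK(K(SK))
  →2  K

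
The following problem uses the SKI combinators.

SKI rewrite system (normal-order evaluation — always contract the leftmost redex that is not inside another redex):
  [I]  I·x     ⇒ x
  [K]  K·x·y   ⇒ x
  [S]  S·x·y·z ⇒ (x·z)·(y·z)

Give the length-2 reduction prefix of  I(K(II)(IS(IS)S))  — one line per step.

  start: I(K(II)(IS(IS)S))
  step 1: K(II)(IS(IS)S)
  step 2: II

Answer: after 2 steps: II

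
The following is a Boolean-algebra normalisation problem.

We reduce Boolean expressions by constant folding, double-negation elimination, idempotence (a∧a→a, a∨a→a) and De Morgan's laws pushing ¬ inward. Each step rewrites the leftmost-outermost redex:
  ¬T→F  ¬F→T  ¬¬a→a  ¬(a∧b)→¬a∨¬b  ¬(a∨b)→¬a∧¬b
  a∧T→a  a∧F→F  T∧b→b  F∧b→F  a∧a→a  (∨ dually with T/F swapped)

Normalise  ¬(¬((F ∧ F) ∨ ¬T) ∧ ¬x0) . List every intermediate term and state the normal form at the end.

  start: ¬(¬((F ∧ F) ∨ ¬T) ∧ ¬x0)
  →1  ¬¬((F ∧ F) ∨ ¬T) ∨ ¬¬x0
  →2  ((F ∧ F) ∨ ¬T) ∨ ¬¬x0
  →3  (F ∨ ¬T) ∨ ¬¬x0
  →4  ¬T ∨ ¬¬x0
  →5  F ∨ ¬¬x0
  →6  ¬¬x0
  →7  x0

Answer: normal form = x0  (in 7 steps)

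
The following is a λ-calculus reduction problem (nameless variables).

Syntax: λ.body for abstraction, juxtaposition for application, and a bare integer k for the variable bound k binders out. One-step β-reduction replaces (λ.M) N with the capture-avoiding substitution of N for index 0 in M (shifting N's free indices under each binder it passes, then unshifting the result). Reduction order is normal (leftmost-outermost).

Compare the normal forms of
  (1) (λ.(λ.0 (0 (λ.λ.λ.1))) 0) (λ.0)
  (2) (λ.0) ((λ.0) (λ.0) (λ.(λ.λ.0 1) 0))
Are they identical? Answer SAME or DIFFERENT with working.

Term A:
  start: (λ.(λ.0 (0 (λ.λ.λ.1))) 0) (λ.0)
  [1] (λ.0 (0 (λ.λ.λ.1))) (λ.0)
  [2] (λ.0) ((λ.0) (λ.λ.λ.1))
  [3] (λ.0) (λ.λ.λ.1)
  [4] λ.λ.λ.1

Term B:
  start: (λ.0) ((λ.0) (λ.0) (λ.(λ.λ.0 1) 0))
  [1] (λ.0) (λ.0) (λ.(λ.λ.0 1) 0)
  [2] (λ.0) (λ.(λ.λ.0 1) 0)
  [3] λ.(λ.λ.0 1) 0
  [4] λ.λ.0 1

Answer: DIFFERENT — A ⇓ λ.λ.λ.1, B ⇓ λ.λ.0 1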